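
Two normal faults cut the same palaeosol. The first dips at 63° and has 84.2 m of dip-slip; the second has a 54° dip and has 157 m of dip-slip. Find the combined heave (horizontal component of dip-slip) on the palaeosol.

heave_A = 84.2 × cos(63°) = 38.23 m
heave_B = 157 × cos(54°) = 92.28 m
total = 38.23 + 92.28 = 131 m

131 m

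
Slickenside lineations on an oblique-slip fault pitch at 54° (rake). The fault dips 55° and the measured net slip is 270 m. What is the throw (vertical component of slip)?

dip-slip = net slip × sin(rake) = 270 m × sin(54°) = 218.4 m
throw = dip-slip × sin(dip) = 218.4 × sin(55°) = 179 m

179 m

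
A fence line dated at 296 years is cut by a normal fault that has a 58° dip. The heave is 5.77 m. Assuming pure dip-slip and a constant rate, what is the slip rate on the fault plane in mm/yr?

36.8 mm/yr

dip-slip = heave / cos(dip) = 5.77 m / cos(58°) = 10.89 m
rate = 10.89 m / 296 years = 0.0368 m/yr = 36.8 mm/yr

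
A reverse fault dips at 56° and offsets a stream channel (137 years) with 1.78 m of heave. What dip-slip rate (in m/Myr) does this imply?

23200 m/Myr

dip-slip = heave / cos(dip) = 1.78 m / cos(56°) = 3.183 m
rate = 3.183 m / 137 years = 0.0232 m/yr = 23200 m/Myr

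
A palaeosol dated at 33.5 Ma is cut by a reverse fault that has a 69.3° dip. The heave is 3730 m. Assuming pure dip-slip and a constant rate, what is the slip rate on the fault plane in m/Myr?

dip-slip = heave / cos(dip) = 3730 m / cos(69.3°) = 10550 m
rate = 10550 m / 33.5 Ma = 0.000315 m/yr = 315 m/Myr

315 m/Myr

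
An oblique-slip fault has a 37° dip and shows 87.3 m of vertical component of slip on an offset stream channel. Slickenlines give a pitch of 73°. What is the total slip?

dip-slip = throw / sin(dip) = 87.3 / sin(37°) = 145.1 m
net slip = dip-slip / sin(rake) = 145.1 / sin(73°) = 152 m

152 m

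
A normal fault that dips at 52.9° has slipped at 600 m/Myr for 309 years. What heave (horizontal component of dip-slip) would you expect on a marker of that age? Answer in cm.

11.2 cm

dip-slip = rate × time = 600 m/Myr × 309 years = 0.1854 m
heave = dip-slip × cos(dip) = 0.1854 × cos(52.9°) = 0.112 m = 11.2 cm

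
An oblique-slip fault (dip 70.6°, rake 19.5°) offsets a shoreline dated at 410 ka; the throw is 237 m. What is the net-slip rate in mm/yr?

dip-slip = throw / sin(dip) = 237 / sin(70.6°) = 251.3 m
net slip = dip-slip / sin(rake) = 251.3 / sin(19.5°) = 752.7 m
rate = 752.7 m / 410 ka = 0.00184 m/yr = 1.84 mm/yr

1.84 mm/yr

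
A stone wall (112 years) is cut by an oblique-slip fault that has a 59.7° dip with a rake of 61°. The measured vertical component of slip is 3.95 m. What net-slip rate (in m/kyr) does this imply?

dip-slip = throw / sin(dip) = 3.95 / sin(59.7°) = 4.575 m
net slip = dip-slip / sin(rake) = 4.575 / sin(61°) = 5.231 m
rate = 5.231 m / 112 years = 0.0467 m/yr = 46.7 m/kyr

46.7 m/kyr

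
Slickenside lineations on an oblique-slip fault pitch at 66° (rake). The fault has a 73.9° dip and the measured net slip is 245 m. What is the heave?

dip-slip = net slip × sin(rake) = 245 m × sin(66°) = 223.8 m
heave = dip-slip × cos(dip) = 223.8 × cos(73.9°) = 62.1 m

62.1 m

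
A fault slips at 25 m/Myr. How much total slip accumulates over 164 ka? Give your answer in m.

slip = rate × time = 25 m/Myr × 164 ka = 4.10 m

4.10 m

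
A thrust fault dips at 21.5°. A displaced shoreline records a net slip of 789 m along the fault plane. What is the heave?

heave = dip-slip × cos(dip) = 789 m × cos(21.5°) = 734 m

734 m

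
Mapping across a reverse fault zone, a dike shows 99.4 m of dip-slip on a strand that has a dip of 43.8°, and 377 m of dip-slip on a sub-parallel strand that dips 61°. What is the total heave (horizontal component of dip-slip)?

255 m

heave_A = 99.4 × cos(43.8°) = 71.74 m
heave_B = 377 × cos(61°) = 182.8 m
total = 71.74 + 182.8 = 255 m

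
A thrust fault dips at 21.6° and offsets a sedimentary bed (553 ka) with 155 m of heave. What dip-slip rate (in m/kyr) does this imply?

0.301 m/kyr

dip-slip = heave / cos(dip) = 155 m / cos(21.6°) = 166.7 m
rate = 166.7 m / 553 ka = 0.000301 m/yr = 0.301 m/kyr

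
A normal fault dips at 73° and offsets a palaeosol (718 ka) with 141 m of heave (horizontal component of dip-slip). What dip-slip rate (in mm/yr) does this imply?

0.672 mm/yr

dip-slip = heave / cos(dip) = 141 m / cos(73°) = 482.3 m
rate = 482.3 m / 718 ka = 0.000672 m/yr = 0.672 mm/yr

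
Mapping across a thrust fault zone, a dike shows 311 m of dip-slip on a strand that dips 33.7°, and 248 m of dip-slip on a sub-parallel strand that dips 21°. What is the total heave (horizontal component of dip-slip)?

heave_A = 311 × cos(33.7°) = 258.7 m
heave_B = 248 × cos(21°) = 231.5 m
total = 258.7 + 231.5 = 490 m

490 m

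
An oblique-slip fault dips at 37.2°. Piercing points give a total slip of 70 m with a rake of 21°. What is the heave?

dip-slip = net slip × sin(rake) = 70 m × sin(21°) = 25.09 m
heave = dip-slip × cos(dip) = 25.09 × cos(37.2°) = 20 m

20 m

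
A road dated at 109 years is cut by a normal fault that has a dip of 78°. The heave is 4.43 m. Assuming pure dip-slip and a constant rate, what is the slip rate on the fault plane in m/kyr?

195 m/kyr

dip-slip = heave / cos(dip) = 4.43 m / cos(78°) = 21.31 m
rate = 21.31 m / 109 years = 0.195 m/yr = 195 m/kyr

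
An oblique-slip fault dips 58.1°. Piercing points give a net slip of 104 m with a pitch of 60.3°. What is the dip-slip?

dip-slip = net slip × sin(rake) = 104 m × sin(60.3°) = 90.3 m

90.3 m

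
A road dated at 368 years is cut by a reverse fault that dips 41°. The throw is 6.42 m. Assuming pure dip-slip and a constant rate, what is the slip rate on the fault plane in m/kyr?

26.6 m/kyr

dip-slip = throw / sin(dip) = 6.42 m / sin(41°) = 9.786 m
rate = 9.786 m / 368 years = 0.0266 m/yr = 26.6 m/kyr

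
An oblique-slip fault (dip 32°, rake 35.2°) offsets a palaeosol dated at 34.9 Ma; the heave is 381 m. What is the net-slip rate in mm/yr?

0.0223 mm/yr

dip-slip = heave / cos(dip) = 381 / cos(32°) = 449.3 m
net slip = dip-slip / sin(rake) = 449.3 / sin(35.2°) = 779.4 m
rate = 779.4 m / 34.9 Ma = 0.0000223 m/yr = 0.0223 mm/yr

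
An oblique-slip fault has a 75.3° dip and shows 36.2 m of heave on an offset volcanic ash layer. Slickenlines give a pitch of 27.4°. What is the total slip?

310 m

dip-slip = heave / cos(dip) = 36.2 / cos(75.3°) = 142.7 m
net slip = dip-slip / sin(rake) = 142.7 / sin(27.4°) = 310 m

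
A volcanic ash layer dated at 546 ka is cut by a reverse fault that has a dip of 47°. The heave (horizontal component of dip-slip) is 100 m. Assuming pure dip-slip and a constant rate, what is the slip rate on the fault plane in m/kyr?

0.269 m/kyr

dip-slip = heave / cos(dip) = 100 m / cos(47°) = 146.6 m
rate = 146.6 m / 546 ka = 0.000269 m/yr = 0.269 m/kyr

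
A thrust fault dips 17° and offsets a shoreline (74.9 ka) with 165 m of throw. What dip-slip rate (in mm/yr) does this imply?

dip-slip = throw / sin(dip) = 165 m / sin(17°) = 564.4 m
rate = 564.4 m / 74.9 ka = 0.00753 m/yr = 7.53 mm/yr

7.53 mm/yr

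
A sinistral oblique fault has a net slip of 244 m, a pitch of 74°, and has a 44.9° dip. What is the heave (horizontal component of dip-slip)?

dip-slip = net slip × sin(rake) = 244 m × sin(74°) = 234.5 m
heave = dip-slip × cos(dip) = 234.5 × cos(44.9°) = 166 m

166 m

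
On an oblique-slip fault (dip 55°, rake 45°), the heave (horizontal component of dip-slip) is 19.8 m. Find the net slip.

48.8 m

dip-slip = heave / cos(dip) = 19.8 / cos(55°) = 34.52 m
net slip = dip-slip / sin(rake) = 34.52 / sin(45°) = 48.8 m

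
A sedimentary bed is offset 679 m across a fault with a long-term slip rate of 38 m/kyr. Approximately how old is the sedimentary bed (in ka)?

17.9 ka

age = offset / rate = 679 m / (38 m/kyr) = 17900 yr = 17.9 ka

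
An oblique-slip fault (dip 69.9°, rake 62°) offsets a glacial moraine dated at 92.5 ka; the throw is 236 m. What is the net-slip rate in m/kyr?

dip-slip = throw / sin(dip) = 236 / sin(69.9°) = 251.3 m
net slip = dip-slip / sin(rake) = 251.3 / sin(62°) = 284.6 m
rate = 284.6 m / 92.5 ka = 0.00308 m/yr = 3.08 m/kyr

3.08 m/kyr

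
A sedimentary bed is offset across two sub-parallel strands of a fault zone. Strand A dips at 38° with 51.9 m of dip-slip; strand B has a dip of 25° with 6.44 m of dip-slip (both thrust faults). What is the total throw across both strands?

34.7 m

throw_A = 51.9 × sin(38°) = 31.95 m
throw_B = 6.44 × sin(25°) = 2.722 m
total = 31.95 + 2.722 = 34.7 m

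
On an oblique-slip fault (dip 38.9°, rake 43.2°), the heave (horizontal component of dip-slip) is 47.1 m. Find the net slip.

dip-slip = heave / cos(dip) = 47.1 / cos(38.9°) = 60.52 m
net slip = dip-slip / sin(rake) = 60.52 / sin(43.2°) = 88.4 m

88.4 m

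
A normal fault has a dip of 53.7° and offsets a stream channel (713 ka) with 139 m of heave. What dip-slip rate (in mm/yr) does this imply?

0.329 mm/yr

dip-slip = heave / cos(dip) = 139 m / cos(53.7°) = 234.8 m
rate = 234.8 m / 713 ka = 0.000329 m/yr = 0.329 mm/yr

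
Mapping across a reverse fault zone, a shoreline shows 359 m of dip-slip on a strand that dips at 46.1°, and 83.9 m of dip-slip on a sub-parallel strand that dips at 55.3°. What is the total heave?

297 m

heave_A = 359 × cos(46.1°) = 248.9 m
heave_B = 83.9 × cos(55.3°) = 47.76 m
total = 248.9 + 47.76 = 297 m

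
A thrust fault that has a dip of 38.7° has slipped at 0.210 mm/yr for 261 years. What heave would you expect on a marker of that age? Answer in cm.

dip-slip = rate × time = 0.210 mm/yr × 261 years = 0.05481 m
heave = dip-slip × cos(dip) = 0.05481 × cos(38.7°) = 0.0428 m = 4.28 cm

4.28 cm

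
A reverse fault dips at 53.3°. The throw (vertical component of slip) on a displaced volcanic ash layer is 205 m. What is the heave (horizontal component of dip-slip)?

heave = throw / tan(dip) = 205 / tan(53.3°) = 153 m

153 m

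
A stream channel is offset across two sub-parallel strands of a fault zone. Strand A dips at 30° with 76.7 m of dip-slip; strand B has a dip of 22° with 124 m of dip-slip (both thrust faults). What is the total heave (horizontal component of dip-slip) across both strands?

181 m

heave_A = 76.7 × cos(30°) = 66.42 m
heave_B = 124 × cos(22°) = 115 m
total = 66.42 + 115 = 181 m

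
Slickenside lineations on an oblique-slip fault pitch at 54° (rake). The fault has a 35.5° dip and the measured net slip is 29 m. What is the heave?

dip-slip = net slip × sin(rake) = 29 m × sin(54°) = 23.46 m
heave = dip-slip × cos(dip) = 23.46 × cos(35.5°) = 19.1 m

19.1 m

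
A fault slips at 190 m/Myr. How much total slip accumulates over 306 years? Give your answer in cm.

slip = rate × time = 190 m/Myr × 306 years = 0.0581 m = 5.81 cm

5.81 cm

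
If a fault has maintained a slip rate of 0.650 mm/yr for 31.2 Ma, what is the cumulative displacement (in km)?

20.3 km

slip = rate × time = 0.650 mm/yr × 31.2 Ma = 20300 m = 20.3 km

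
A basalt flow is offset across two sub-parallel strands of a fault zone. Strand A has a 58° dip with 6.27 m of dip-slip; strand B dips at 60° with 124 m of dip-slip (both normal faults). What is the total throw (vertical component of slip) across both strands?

113 m

throw_A = 6.27 × sin(58°) = 5.317 m
throw_B = 124 × sin(60°) = 107.4 m
total = 5.317 + 107.4 = 113 m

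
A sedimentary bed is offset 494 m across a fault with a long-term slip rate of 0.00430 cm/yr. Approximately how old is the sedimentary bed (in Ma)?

age = offset / rate = 494 m / (0.00430 cm/yr) = 1.15e+07 yr = 11.5 Ma

11.5 Ma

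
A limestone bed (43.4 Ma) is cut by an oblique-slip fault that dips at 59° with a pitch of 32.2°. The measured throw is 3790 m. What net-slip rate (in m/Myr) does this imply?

dip-slip = throw / sin(dip) = 3790 / sin(59°) = 4422 m
net slip = dip-slip / sin(rake) = 4422 / sin(32.2°) = 8297 m
rate = 8297 m / 43.4 Ma = 0.000191 m/yr = 191 m/Myr

191 m/Myr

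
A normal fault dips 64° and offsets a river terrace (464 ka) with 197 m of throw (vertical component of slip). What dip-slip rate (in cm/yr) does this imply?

0.0472 cm/yr

dip-slip = throw / sin(dip) = 197 m / sin(64°) = 219.2 m
rate = 219.2 m / 464 ka = 0.000472 m/yr = 0.0472 cm/yr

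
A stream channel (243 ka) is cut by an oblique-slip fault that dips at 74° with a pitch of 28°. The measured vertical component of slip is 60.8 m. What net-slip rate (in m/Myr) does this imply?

554 m/Myr

dip-slip = throw / sin(dip) = 60.8 / sin(74°) = 63.25 m
net slip = dip-slip / sin(rake) = 63.25 / sin(28°) = 134.7 m
rate = 134.7 m / 243 ka = 0.000554 m/yr = 554 m/Myr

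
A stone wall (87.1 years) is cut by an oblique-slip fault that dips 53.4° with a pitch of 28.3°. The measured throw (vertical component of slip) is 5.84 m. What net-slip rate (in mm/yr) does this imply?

176 mm/yr

dip-slip = throw / sin(dip) = 5.84 / sin(53.4°) = 7.274 m
net slip = dip-slip / sin(rake) = 7.274 / sin(28.3°) = 15.34 m
rate = 15.34 m / 87.1 years = 0.176 m/yr = 176 mm/yr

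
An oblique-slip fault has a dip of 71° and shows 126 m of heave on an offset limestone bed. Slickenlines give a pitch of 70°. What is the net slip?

dip-slip = heave / cos(dip) = 126 / cos(71°) = 387 m
net slip = dip-slip / sin(rake) = 387 / sin(70°) = 412 m

412 m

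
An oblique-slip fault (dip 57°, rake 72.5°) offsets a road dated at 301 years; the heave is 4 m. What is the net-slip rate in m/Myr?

dip-slip = heave / cos(dip) = 4 / cos(57°) = 7.344 m
net slip = dip-slip / sin(rake) = 7.344 / sin(72.5°) = 7.701 m
rate = 7.701 m / 301 years = 0.0256 m/yr = 25600 m/Myr

25600 m/Myr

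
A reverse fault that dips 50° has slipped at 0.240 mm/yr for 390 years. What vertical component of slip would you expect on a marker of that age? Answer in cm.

7.17 cm

dip-slip = rate × time = 0.240 mm/yr × 390 years = 0.09360 m
throw = dip-slip × sin(dip) = 0.09360 × sin(50°) = 0.0717 m = 7.17 cm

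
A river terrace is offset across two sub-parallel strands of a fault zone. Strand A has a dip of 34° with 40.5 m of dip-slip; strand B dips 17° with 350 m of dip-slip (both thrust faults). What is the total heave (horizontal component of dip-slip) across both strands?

368 m

heave_A = 40.5 × cos(34°) = 33.58 m
heave_B = 350 × cos(17°) = 334.7 m
total = 33.58 + 334.7 = 368 m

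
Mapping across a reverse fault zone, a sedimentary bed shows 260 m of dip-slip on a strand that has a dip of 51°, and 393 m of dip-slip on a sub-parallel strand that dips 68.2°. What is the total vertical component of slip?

567 m

throw_A = 260 × sin(51°) = 202.1 m
throw_B = 393 × sin(68.2°) = 364.9 m
total = 202.1 + 364.9 = 567 m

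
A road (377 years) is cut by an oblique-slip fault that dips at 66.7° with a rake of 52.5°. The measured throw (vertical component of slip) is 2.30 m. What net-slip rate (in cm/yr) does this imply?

0.837 cm/yr

dip-slip = throw / sin(dip) = 2.30 / sin(66.7°) = 2.504 m
net slip = dip-slip / sin(rake) = 2.504 / sin(52.5°) = 3.157 m
rate = 3.157 m / 377 years = 0.00837 m/yr = 0.837 cm/yr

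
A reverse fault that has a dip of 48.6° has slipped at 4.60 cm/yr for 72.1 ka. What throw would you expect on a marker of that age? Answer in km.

dip-slip = rate × time = 4.60 cm/yr × 72.1 ka = 3317 m
throw = dip-slip × sin(dip) = 3317 × sin(48.6°) = 2490 m = 2.49 km

2.49 km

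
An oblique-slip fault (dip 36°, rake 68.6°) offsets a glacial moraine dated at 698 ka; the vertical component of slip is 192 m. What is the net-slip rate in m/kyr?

dip-slip = throw / sin(dip) = 192 / sin(36°) = 326.6 m
net slip = dip-slip / sin(rake) = 326.6 / sin(68.6°) = 350.8 m
rate = 350.8 m / 698 ka = 0.000503 m/yr = 0.503 m/kyr

0.503 m/kyr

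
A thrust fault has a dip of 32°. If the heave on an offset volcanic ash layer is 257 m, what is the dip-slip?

303 m

dip-slip = heave / cos(dip) = 257 / cos(32°) = 303 m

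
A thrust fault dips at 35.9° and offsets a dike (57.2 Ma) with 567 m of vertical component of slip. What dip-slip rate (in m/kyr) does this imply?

0.0169 m/kyr

dip-slip = throw / sin(dip) = 567 m / sin(35.9°) = 967 m
rate = 967 m / 57.2 Ma = 0.0000169 m/yr = 0.0169 m/kyr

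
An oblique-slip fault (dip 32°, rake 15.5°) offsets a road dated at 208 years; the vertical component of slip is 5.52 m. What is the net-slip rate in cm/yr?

dip-slip = throw / sin(dip) = 5.52 / sin(32°) = 10.42 m
net slip = dip-slip / sin(rake) = 10.42 / sin(15.5°) = 38.98 m
rate = 38.98 m / 208 years = 0.187 m/yr = 18.7 cm/yr

18.7 cm/yr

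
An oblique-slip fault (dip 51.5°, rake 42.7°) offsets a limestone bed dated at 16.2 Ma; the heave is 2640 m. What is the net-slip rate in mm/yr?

0.386 mm/yr

dip-slip = heave / cos(dip) = 2640 / cos(51.5°) = 4241 m
net slip = dip-slip / sin(rake) = 4241 / sin(42.7°) = 6253 m
rate = 6253 m / 16.2 Ma = 0.000386 m/yr = 0.386 mm/yr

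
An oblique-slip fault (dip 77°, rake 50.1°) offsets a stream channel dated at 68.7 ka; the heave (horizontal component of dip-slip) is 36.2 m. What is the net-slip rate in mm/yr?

dip-slip = heave / cos(dip) = 36.2 / cos(77°) = 160.9 m
net slip = dip-slip / sin(rake) = 160.9 / sin(50.1°) = 209.8 m
rate = 209.8 m / 68.7 ka = 0.00305 m/yr = 3.05 mm/yr

3.05 mm/yr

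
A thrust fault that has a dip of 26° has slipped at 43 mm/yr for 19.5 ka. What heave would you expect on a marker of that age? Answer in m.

dip-slip = rate × time = 43 mm/yr × 19.5 ka = 838.5 m
heave = dip-slip × cos(dip) = 838.5 × cos(26°) = 754 m

754 m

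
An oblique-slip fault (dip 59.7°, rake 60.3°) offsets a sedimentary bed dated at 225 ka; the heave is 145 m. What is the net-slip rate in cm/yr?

0.147 cm/yr

dip-slip = heave / cos(dip) = 145 / cos(59.7°) = 287.4 m
net slip = dip-slip / sin(rake) = 287.4 / sin(60.3°) = 330.9 m
rate = 330.9 m / 225 ka = 0.00147 m/yr = 0.147 cm/yr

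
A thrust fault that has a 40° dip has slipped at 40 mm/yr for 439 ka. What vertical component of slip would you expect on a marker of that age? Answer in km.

dip-slip = rate × time = 40 mm/yr × 439 ka = 17560 m
throw = dip-slip × sin(dip) = 17560 × sin(40°) = 11300 m = 11.3 km

11.3 km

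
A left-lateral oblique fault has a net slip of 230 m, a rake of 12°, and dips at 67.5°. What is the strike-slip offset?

strike-slip = net slip × cos(rake) = 230 m × cos(12°) = 225 m

225 m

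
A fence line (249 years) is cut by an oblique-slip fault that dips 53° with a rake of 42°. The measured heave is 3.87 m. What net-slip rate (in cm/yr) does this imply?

dip-slip = heave / cos(dip) = 3.87 / cos(53°) = 6.431 m
net slip = dip-slip / sin(rake) = 6.431 / sin(42°) = 9.610 m
rate = 9.610 m / 249 years = 0.0386 m/yr = 3.86 cm/yr

3.86 cm/yr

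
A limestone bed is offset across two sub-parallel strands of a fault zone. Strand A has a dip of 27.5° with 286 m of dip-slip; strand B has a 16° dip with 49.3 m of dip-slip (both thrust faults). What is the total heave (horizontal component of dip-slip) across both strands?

heave_A = 286 × cos(27.5°) = 253.7 m
heave_B = 49.3 × cos(16°) = 47.39 m
total = 253.7 + 47.39 = 301 m

301 m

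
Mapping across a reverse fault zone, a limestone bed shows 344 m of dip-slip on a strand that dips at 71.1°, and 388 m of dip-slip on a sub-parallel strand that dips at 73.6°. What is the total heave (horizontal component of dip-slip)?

heave_A = 344 × cos(71.1°) = 111.4 m
heave_B = 388 × cos(73.6°) = 109.5 m
total = 111.4 + 109.5 = 221 m

221 m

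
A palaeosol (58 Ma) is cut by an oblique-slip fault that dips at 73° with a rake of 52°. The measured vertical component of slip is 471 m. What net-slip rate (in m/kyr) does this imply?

dip-slip = throw / sin(dip) = 471 / sin(73°) = 492.5 m
net slip = dip-slip / sin(rake) = 492.5 / sin(52°) = 625 m
rate = 625 m / 58 Ma = 0.0000108 m/yr = 0.0108 m/kyr

0.0108 m/kyr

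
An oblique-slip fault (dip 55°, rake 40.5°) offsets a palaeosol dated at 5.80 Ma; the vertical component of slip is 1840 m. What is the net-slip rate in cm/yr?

dip-slip = throw / sin(dip) = 1840 / sin(55°) = 2246 m
net slip = dip-slip / sin(rake) = 2246 / sin(40.5°) = 3459 m
rate = 3459 m / 5.80 Ma = 0.000596 m/yr = 0.0596 cm/yr

0.0596 cm/yr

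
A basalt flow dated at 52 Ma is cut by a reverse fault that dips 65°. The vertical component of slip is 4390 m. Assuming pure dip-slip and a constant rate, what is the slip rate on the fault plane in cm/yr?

dip-slip = throw / sin(dip) = 4390 m / sin(65°) = 4844 m
rate = 4844 m / 52 Ma = 0.0000932 m/yr = 0.00932 cm/yr

0.00932 cm/yr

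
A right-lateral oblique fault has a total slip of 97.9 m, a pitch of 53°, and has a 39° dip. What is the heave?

dip-slip = net slip × sin(rake) = 97.9 m × sin(53°) = 78.19 m
heave = dip-slip × cos(dip) = 78.19 × cos(39°) = 60.8 m

60.8 m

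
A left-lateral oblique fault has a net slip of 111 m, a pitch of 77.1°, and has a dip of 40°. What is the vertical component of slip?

dip-slip = net slip × sin(rake) = 111 m × sin(77.1°) = 108.2 m
throw = dip-slip × sin(dip) = 108.2 × sin(40°) = 69.5 m

69.5 m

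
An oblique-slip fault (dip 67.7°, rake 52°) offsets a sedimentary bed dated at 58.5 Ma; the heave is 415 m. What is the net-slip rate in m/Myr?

dip-slip = heave / cos(dip) = 415 / cos(67.7°) = 1094 m
net slip = dip-slip / sin(rake) = 1094 / sin(52°) = 1388 m
rate = 1388 m / 58.5 Ma = 0.0000237 m/yr = 23.7 m/Myr

23.7 m/Myr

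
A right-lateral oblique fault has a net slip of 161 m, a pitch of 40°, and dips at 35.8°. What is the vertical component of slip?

60.5 m

dip-slip = net slip × sin(rake) = 161 m × sin(40°) = 103.5 m
throw = dip-slip × sin(dip) = 103.5 × sin(35.8°) = 60.5 m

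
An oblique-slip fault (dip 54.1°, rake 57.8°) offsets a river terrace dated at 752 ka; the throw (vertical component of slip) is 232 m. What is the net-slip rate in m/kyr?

dip-slip = throw / sin(dip) = 232 / sin(54.1°) = 286.4 m
net slip = dip-slip / sin(rake) = 286.4 / sin(57.8°) = 338.5 m
rate = 338.5 m / 752 ka = 0.000450 m/yr = 0.450 m/kyr

0.450 m/kyr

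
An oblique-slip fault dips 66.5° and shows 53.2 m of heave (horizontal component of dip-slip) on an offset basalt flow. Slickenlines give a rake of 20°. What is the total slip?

dip-slip = heave / cos(dip) = 53.2 / cos(66.5°) = 133.4 m
net slip = dip-slip / sin(rake) = 133.4 / sin(20°) = 390 m

390 m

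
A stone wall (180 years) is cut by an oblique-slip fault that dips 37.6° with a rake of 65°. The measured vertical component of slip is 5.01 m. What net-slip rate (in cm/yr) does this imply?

dip-slip = throw / sin(dip) = 5.01 / sin(37.6°) = 8.211 m
net slip = dip-slip / sin(rake) = 8.211 / sin(65°) = 9.060 m
rate = 9.060 m / 180 years = 0.0503 m/yr = 5.03 cm/yr

5.03 cm/yr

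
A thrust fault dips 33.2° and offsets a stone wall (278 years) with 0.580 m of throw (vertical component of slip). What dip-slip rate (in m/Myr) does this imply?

dip-slip = throw / sin(dip) = 0.580 m / sin(33.2°) = 1.059 m
rate = 1.059 m / 278 years = 0.00381 m/yr = 3810 m/Myr

3810 m/Myr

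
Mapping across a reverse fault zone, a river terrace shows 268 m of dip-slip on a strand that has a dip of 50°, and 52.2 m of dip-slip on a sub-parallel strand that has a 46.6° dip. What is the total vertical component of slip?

243 m

throw_A = 268 × sin(50°) = 205.3 m
throw_B = 52.2 × sin(46.6°) = 37.93 m
total = 205.3 + 37.93 = 243 m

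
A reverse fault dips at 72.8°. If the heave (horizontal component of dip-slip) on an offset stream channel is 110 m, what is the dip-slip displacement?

dip-slip = heave / cos(dip) = 110 / cos(72.8°) = 372 m

372 m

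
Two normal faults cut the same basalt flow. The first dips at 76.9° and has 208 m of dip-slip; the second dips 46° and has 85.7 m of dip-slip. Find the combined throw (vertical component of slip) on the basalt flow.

264 m

throw_A = 208 × sin(76.9°) = 202.6 m
throw_B = 85.7 × sin(46°) = 61.65 m
total = 202.6 + 61.65 = 264 m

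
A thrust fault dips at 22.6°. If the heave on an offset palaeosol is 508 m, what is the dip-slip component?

550 m

dip-slip = heave / cos(dip) = 508 / cos(22.6°) = 550 m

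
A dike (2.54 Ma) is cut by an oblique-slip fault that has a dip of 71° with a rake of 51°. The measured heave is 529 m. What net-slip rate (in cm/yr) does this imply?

0.0823 cm/yr

dip-slip = heave / cos(dip) = 529 / cos(71°) = 1625 m
net slip = dip-slip / sin(rake) = 1625 / sin(51°) = 2091 m
rate = 2091 m / 2.54 Ma = 0.000823 m/yr = 0.0823 cm/yr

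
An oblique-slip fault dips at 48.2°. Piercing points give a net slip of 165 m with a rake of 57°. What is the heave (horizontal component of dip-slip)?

92.2 m

dip-slip = net slip × sin(rake) = 165 m × sin(57°) = 138.4 m
heave = dip-slip × cos(dip) = 138.4 × cos(48.2°) = 92.2 m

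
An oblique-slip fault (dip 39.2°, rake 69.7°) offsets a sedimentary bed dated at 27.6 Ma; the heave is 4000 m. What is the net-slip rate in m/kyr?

dip-slip = heave / cos(dip) = 4000 / cos(39.2°) = 5162 m
net slip = dip-slip / sin(rake) = 5162 / sin(69.7°) = 5503 m
rate = 5503 m / 27.6 Ma = 0.000199 m/yr = 0.199 m/kyr

0.199 m/kyr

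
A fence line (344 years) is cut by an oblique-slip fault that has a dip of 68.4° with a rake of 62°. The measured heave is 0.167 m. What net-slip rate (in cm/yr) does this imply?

dip-slip = heave / cos(dip) = 0.167 / cos(68.4°) = 0.4537 m
net slip = dip-slip / sin(rake) = 0.4537 / sin(62°) = 0.5138 m
rate = 0.5138 m / 344 years = 0.00149 m/yr = 0.149 cm/yr

0.149 cm/yr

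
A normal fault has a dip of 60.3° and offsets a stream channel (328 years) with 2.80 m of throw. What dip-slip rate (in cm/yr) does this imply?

0.983 cm/yr

dip-slip = throw / sin(dip) = 2.80 m / sin(60.3°) = 3.223 m
rate = 3.223 m / 328 years = 0.00983 m/yr = 0.983 cm/yr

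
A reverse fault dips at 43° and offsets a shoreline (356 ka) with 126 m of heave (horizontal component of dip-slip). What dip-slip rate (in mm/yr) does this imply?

0.484 mm/yr

dip-slip = heave / cos(dip) = 126 m / cos(43°) = 172.3 m
rate = 172.3 m / 356 ka = 0.000484 m/yr = 0.484 mm/yr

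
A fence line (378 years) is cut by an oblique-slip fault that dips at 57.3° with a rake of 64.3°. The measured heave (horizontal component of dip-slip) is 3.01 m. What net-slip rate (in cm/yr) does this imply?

1.64 cm/yr

dip-slip = heave / cos(dip) = 3.01 / cos(57.3°) = 5.572 m
net slip = dip-slip / sin(rake) = 5.572 / sin(64.3°) = 6.183 m
rate = 6.183 m / 378 years = 0.0164 m/yr = 1.64 cm/yr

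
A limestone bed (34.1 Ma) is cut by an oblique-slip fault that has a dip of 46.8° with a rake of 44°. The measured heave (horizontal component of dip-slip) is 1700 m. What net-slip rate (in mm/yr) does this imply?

0.105 mm/yr

dip-slip = heave / cos(dip) = 1700 / cos(46.8°) = 2483 m
net slip = dip-slip / sin(rake) = 2483 / sin(44°) = 3575 m
rate = 3575 m / 34.1 Ma = 0.000105 m/yr = 0.105 mm/yr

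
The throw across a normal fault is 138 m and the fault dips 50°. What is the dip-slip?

dip-slip = throw / sin(dip) = 138 / sin(50°) = 180 m

180 m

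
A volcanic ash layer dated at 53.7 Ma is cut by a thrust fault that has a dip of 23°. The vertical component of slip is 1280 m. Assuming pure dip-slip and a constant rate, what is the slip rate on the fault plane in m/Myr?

61 m/Myr

dip-slip = throw / sin(dip) = 1280 m / sin(23°) = 3276 m
rate = 3276 m / 53.7 Ma = 0.0000610 m/yr = 61 m/Myr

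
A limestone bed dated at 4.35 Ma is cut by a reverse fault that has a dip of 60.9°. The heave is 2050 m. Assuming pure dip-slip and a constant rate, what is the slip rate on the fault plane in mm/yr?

0.969 mm/yr

dip-slip = heave / cos(dip) = 2050 m / cos(60.9°) = 4215 m
rate = 4215 m / 4.35 Ma = 0.000969 m/yr = 0.969 mm/yr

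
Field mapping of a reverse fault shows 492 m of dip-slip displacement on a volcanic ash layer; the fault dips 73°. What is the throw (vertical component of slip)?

throw = dip-slip × sin(dip) = 492 m × sin(73°) = 471 m

471 m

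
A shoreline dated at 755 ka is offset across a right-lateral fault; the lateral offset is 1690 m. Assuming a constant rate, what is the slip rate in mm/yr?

2.24 mm/yr

rate = 1690 m / 755 ka = 0.00224 m/yr = 2.24 mm/yr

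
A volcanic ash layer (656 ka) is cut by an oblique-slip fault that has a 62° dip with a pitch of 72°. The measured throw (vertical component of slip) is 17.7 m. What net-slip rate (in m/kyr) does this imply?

dip-slip = throw / sin(dip) = 17.7 / sin(62°) = 20.05 m
net slip = dip-slip / sin(rake) = 20.05 / sin(72°) = 21.08 m
rate = 21.08 m / 656 ka = 0.0000321 m/yr = 0.0321 m/kyr

0.0321 m/kyr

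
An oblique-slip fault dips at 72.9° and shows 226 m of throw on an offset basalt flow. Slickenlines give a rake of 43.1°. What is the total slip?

dip-slip = throw / sin(dip) = 226 / sin(72.9°) = 236.5 m
net slip = dip-slip / sin(rake) = 236.5 / sin(43.1°) = 346 m

346 m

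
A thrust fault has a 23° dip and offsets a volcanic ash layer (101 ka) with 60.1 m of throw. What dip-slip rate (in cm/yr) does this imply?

dip-slip = throw / sin(dip) = 60.1 m / sin(23°) = 153.8 m
rate = 153.8 m / 101 ka = 0.00152 m/yr = 0.152 cm/yr

0.152 cm/yr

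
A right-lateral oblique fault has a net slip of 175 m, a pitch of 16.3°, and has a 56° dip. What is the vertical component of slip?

dip-slip = net slip × sin(rake) = 175 m × sin(16.3°) = 49.12 m
throw = dip-slip × sin(dip) = 49.12 × sin(56°) = 40.7 m

40.7 m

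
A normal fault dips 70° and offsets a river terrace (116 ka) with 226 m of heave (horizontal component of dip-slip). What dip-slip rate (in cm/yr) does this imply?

0.570 cm/yr

dip-slip = heave / cos(dip) = 226 m / cos(70°) = 660.8 m
rate = 660.8 m / 116 ka = 0.00570 m/yr = 0.570 cm/yr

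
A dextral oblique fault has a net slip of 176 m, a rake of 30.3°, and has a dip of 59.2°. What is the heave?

dip-slip = net slip × sin(rake) = 176 m × sin(30.3°) = 88.80 m
heave = dip-slip × cos(dip) = 88.80 × cos(59.2°) = 45.5 m

45.5 m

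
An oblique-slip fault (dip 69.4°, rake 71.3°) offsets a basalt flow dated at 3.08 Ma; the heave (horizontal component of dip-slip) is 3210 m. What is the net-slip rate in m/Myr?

3130 m/Myr

dip-slip = heave / cos(dip) = 3210 / cos(69.4°) = 9123 m
net slip = dip-slip / sin(rake) = 9123 / sin(71.3°) = 9632 m
rate = 9632 m / 3.08 Ma = 0.00313 m/yr = 3130 m/Myr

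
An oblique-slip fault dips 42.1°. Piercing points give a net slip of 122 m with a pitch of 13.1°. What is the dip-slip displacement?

dip-slip = net slip × sin(rake) = 122 m × sin(13.1°) = 27.7 m

27.7 m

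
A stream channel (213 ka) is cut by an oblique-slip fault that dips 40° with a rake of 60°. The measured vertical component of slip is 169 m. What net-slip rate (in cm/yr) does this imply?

0.143 cm/yr

dip-slip = throw / sin(dip) = 169 / sin(40°) = 262.9 m
net slip = dip-slip / sin(rake) = 262.9 / sin(60°) = 303.6 m
rate = 303.6 m / 213 ka = 0.00143 m/yr = 0.143 cm/yr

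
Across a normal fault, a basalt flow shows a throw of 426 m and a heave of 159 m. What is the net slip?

net slip = √(throw² + heave²) = √(426² + 159²) = 455 m

455 m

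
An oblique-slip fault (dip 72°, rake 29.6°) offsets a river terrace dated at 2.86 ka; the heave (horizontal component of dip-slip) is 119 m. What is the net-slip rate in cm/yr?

dip-slip = heave / cos(dip) = 119 / cos(72°) = 385.1 m
net slip = dip-slip / sin(rake) = 385.1 / sin(29.6°) = 779.6 m
rate = 779.6 m / 2.86 ka = 0.273 m/yr = 27.3 cm/yr

27.3 cm/yr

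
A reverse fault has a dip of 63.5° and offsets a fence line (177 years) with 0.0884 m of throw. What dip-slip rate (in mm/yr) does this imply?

0.558 mm/yr

dip-slip = throw / sin(dip) = 0.0884 m / sin(63.5°) = 0.09878 m
rate = 0.09878 m / 177 years = 0.000558 m/yr = 0.558 mm/yr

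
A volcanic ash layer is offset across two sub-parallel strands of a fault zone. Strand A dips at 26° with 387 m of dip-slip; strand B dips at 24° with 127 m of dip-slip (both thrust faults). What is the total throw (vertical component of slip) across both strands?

221 m

throw_A = 387 × sin(26°) = 169.6 m
throw_B = 127 × sin(24°) = 51.66 m
total = 169.6 + 51.66 = 221 m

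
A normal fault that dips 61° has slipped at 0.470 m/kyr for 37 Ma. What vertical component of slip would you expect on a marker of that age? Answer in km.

dip-slip = rate × time = 0.470 m/kyr × 37 Ma = 17390 m
throw = dip-slip × sin(dip) = 17390 × sin(61°) = 15200 m = 15.2 km

15.2 km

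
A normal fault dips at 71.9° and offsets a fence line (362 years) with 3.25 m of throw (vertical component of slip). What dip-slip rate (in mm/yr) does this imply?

dip-slip = throw / sin(dip) = 3.25 m / sin(71.9°) = 3.419 m
rate = 3.419 m / 362 years = 0.00945 m/yr = 9.45 mm/yr

9.45 mm/yr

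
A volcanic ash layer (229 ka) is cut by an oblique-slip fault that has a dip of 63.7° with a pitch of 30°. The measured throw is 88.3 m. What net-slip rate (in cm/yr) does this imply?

0.0860 cm/yr

dip-slip = throw / sin(dip) = 88.3 / sin(63.7°) = 98.50 m
net slip = dip-slip / sin(rake) = 98.50 / sin(30°) = 197 m
rate = 197 m / 229 ka = 0.000860 m/yr = 0.0860 cm/yr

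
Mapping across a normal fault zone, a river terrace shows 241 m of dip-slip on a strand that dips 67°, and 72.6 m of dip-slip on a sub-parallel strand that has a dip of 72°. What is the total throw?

291 m

throw_A = 241 × sin(67°) = 221.8 m
throw_B = 72.6 × sin(72°) = 69.05 m
total = 221.8 + 69.05 = 291 m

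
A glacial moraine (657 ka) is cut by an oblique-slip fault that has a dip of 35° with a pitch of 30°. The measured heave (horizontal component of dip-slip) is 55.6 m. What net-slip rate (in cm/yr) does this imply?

dip-slip = heave / cos(dip) = 55.6 / cos(35°) = 67.88 m
net slip = dip-slip / sin(rake) = 67.88 / sin(30°) = 135.8 m
rate = 135.8 m / 657 ka = 0.000207 m/yr = 0.0207 cm/yr

0.0207 cm/yr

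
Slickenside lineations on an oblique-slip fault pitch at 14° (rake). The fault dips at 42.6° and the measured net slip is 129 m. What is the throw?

21.1 m

dip-slip = net slip × sin(rake) = 129 m × sin(14°) = 31.21 m
throw = dip-slip × sin(dip) = 31.21 × sin(42.6°) = 21.1 m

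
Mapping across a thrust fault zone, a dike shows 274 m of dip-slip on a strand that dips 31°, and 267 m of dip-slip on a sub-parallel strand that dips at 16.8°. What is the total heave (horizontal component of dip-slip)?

490 m

heave_A = 274 × cos(31°) = 234.9 m
heave_B = 267 × cos(16.8°) = 255.6 m
total = 234.9 + 255.6 = 490 m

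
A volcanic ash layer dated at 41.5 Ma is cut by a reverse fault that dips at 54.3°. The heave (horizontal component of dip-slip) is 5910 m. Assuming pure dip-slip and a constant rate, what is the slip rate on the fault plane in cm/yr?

0.0244 cm/yr

dip-slip = heave / cos(dip) = 5910 m / cos(54.3°) = 10130 m
rate = 10130 m / 41.5 Ma = 0.000244 m/yr = 0.0244 cm/yr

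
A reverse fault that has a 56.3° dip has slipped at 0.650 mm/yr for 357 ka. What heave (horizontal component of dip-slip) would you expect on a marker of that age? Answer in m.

dip-slip = rate × time = 0.650 mm/yr × 357 ka = 232 m
heave = dip-slip × cos(dip) = 232 × cos(56.3°) = 129 m

129 m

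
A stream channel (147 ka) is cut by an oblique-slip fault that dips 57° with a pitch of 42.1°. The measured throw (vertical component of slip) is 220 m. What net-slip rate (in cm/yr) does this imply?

dip-slip = throw / sin(dip) = 220 / sin(57°) = 262.3 m
net slip = dip-slip / sin(rake) = 262.3 / sin(42.1°) = 391.3 m
rate = 391.3 m / 147 ka = 0.00266 m/yr = 0.266 cm/yr

0.266 cm/yr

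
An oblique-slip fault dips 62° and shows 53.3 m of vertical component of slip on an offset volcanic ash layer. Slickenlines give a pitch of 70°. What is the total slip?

64.2 m

dip-slip = throw / sin(dip) = 53.3 / sin(62°) = 60.37 m
net slip = dip-slip / sin(rake) = 60.37 / sin(70°) = 64.2 m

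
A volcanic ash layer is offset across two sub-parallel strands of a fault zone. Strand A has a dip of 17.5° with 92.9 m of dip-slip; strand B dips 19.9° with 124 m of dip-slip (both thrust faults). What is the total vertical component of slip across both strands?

throw_A = 92.9 × sin(17.5°) = 27.94 m
throw_B = 124 × sin(19.9°) = 42.21 m
total = 27.94 + 42.21 = 70.1 m

70.1 m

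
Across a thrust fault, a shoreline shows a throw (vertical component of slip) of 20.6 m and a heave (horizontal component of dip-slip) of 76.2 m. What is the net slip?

net slip = √(throw² + heave²) = √(20.6² + 76.2²) = 78.9 m

78.9 m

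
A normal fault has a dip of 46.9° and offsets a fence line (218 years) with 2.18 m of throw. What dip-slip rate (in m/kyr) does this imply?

dip-slip = throw / sin(dip) = 2.18 m / sin(46.9°) = 2.986 m
rate = 2.986 m / 218 years = 0.0137 m/yr = 13.7 m/kyr

13.7 m/kyr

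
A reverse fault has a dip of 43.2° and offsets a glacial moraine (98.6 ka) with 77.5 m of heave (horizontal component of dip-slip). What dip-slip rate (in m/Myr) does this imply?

dip-slip = heave / cos(dip) = 77.5 m / cos(43.2°) = 106.3 m
rate = 106.3 m / 98.6 ka = 0.00108 m/yr = 1080 m/Myr

1080 m/Myr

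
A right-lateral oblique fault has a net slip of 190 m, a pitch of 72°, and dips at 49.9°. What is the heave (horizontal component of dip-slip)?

dip-slip = net slip × sin(rake) = 190 m × sin(72°) = 180.7 m
heave = dip-slip × cos(dip) = 180.7 × cos(49.9°) = 116 m

116 m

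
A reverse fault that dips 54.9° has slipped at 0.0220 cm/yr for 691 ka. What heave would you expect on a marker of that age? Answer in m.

87.4 m

dip-slip = rate × time = 0.0220 cm/yr × 691 ka = 152 m
heave = dip-slip × cos(dip) = 152 × cos(54.9°) = 87.4 m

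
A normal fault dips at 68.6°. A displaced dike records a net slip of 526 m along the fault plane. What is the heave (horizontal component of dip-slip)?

heave = dip-slip × cos(dip) = 526 m × cos(68.6°) = 192 m

192 m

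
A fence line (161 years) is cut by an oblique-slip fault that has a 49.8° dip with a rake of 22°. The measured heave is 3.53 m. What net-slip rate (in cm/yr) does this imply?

dip-slip = heave / cos(dip) = 3.53 / cos(49.8°) = 5.469 m
net slip = dip-slip / sin(rake) = 5.469 / sin(22°) = 14.60 m
rate = 14.60 m / 161 years = 0.0907 m/yr = 9.07 cm/yr

9.07 cm/yr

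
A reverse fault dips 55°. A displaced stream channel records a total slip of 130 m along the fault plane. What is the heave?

74.6 m

heave = dip-slip × cos(dip) = 130 m × cos(55°) = 74.6 m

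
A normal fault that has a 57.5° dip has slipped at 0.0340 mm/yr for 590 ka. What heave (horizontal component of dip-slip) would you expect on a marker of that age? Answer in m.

dip-slip = rate × time = 0.0340 mm/yr × 590 ka = 20.06 m
heave = dip-slip × cos(dip) = 20.06 × cos(57.5°) = 10.8 m

10.8 m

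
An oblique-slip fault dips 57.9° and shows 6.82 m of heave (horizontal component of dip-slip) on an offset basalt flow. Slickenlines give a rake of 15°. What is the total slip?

49.6 m

dip-slip = heave / cos(dip) = 6.82 / cos(57.9°) = 12.83 m
net slip = dip-slip / sin(rake) = 12.83 / sin(15°) = 49.6 m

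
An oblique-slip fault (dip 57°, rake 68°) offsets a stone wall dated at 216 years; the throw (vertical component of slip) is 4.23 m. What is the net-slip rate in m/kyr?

dip-slip = throw / sin(dip) = 4.23 / sin(57°) = 5.044 m
net slip = dip-slip / sin(rake) = 5.044 / sin(68°) = 5.440 m
rate = 5.440 m / 216 years = 0.0252 m/yr = 25.2 m/kyr

25.2 m/kyr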